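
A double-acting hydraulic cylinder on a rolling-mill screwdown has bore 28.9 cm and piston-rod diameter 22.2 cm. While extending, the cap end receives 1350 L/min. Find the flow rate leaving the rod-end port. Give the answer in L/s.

Cap-side area A_cap = π/4 × (28.9 cm)² = 656.0 cm^2
Rod-side annular area A_ann = π/4 × (28.9² − 22.2²) = 268.9 cm^2
Piston speed v = Q_in/A_cap; rod-end outflow Q_out = v × A_ann = Q_in × A_ann/A_cap.

Q_out ≈ 9.22 L/s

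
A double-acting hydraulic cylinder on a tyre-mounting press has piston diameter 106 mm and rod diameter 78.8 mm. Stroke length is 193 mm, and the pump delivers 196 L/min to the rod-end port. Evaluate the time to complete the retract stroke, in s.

Rod-side annular area A_ann = π/4 × (106² − 78.8²) = 3948 mm^2
Swept volume V = A × L; t = V / Q = A·L / Q

t ≈ 0.233 s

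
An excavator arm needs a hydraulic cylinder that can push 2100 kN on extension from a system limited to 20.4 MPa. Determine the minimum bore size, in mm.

D ≈ 362 mm

Extension force acts on the full piston face: F = P × (π/4)D².
D = √(4F / (πP)) = √(4 × 2100 kN / (π × 20.4 MPa))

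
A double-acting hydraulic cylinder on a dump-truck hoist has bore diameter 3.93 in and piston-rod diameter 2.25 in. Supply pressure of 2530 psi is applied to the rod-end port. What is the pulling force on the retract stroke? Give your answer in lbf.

F ≈ 20600 lbf

Rod-side annular area A_ann = π/4 × (3.93² − 2.25²) = 8.154 in^2
On retraction the pressure acts on the annular area (bore minus rod).
F = P × A_ann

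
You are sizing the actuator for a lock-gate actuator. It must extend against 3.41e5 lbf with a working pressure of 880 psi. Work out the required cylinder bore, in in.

D ≈ 22.2 in

Extension force acts on the full piston face: F = P × (π/4)D².
D = √(4F / (πP)) = √(4 × 3.41e5 lbf / (π × 880 psi))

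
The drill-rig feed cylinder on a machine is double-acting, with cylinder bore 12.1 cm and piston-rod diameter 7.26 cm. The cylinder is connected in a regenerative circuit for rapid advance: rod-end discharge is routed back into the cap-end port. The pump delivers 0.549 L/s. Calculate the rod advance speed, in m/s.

In regeneration the rod-end outflow joins the pump flow into the cap end, so the net volume the pump must supply per unit advance equals the rod cross-section area.
Rod cross-section A_rod = π/4 × (7.26 cm)² = 41.40 cm^2
v = Q_pump / A_rod

v ≈ 0.133 m/s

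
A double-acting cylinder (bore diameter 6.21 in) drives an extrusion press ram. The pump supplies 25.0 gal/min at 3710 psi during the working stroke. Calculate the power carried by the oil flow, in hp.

Hydraulic power = P × Q

W ≈ 54.1 hp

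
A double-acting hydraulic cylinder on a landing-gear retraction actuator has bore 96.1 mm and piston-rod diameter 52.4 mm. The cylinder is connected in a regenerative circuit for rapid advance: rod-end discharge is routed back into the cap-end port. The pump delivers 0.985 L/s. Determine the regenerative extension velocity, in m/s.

v ≈ 0.457 m/s

In regeneration the rod-end outflow joins the pump flow into the cap end, so the net volume the pump must supply per unit advance equals the rod cross-section area.
Rod cross-section A_rod = π/4 × (52.4 mm)² = 2157 mm^2
v = Q_pump / A_rod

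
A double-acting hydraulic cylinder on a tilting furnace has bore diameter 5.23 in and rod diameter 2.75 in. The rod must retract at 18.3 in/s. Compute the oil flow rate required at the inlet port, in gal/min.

Q ≈ 73.9 gal/min

Rod-side annular area A_ann = π/4 × (5.23² − 2.75²) = 15.54 in^2
Q = A × v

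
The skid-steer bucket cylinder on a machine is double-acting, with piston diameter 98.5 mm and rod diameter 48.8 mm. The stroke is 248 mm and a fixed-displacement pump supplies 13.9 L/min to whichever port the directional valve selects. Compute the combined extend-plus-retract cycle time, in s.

Cap-side area A_cap = π/4 × (98.5 mm)² = 7620 mm^2
Rod-side annular area A_ann = π/4 × (98.5² − 48.8²) = 5750 mm^2
t_ext = A_cap·L/Q = 8.157 s
t_ret = A_ann·L/Q = 6.155 s
t_cycle = t_ext + t_ret

t ≈ 14.3 s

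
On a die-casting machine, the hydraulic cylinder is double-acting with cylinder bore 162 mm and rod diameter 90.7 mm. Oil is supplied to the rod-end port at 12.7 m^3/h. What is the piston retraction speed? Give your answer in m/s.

v ≈ 0.249 m/s

Rod-side annular area A_ann = π/4 × (162² − 90.7²) = 14150 mm^2
Flow into the rod-end port fills the annular volume.
v = Q / A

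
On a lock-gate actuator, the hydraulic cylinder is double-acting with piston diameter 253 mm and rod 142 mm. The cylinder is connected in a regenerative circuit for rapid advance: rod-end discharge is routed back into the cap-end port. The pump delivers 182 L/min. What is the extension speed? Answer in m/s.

In regeneration the rod-end outflow joins the pump flow into the cap end, so the net volume the pump must supply per unit advance equals the rod cross-section area.
Rod cross-section A_rod = π/4 × (142 mm)² = 15840 mm^2
v = Q_pump / A_rod

v ≈ 0.192 m/s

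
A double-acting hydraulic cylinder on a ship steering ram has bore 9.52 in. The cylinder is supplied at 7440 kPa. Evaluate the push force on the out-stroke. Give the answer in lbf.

F ≈ 76800 lbf

Cap-side area A_cap = π/4 × (9.52 in)² = 71.18 in^2
F = P × A_cap = 7440 kPa × A_cap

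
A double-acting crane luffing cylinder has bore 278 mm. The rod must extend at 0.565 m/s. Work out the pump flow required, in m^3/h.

Cap-side area A_cap = π/4 × (278 mm)² = 60700 mm^2
Q = A × v

Q ≈ 123 m^3/h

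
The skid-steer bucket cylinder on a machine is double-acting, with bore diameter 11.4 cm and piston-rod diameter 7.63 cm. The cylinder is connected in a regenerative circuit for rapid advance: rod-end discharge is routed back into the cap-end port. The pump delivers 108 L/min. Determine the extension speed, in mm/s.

In regeneration the rod-end outflow joins the pump flow into the cap end, so the net volume the pump must supply per unit advance equals the rod cross-section area.
Rod cross-section A_rod = π/4 × (7.63 cm)² = 45.72 cm^2
v = Q_pump / A_rod

v ≈ 394 mm/s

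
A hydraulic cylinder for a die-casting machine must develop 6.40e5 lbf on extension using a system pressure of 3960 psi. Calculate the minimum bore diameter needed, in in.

D ≈ 14.3 in

Extension force acts on the full piston face: F = P × (π/4)D².
D = √(4F / (πP)) = √(4 × 6.40e5 lbf / (π × 3960 psi))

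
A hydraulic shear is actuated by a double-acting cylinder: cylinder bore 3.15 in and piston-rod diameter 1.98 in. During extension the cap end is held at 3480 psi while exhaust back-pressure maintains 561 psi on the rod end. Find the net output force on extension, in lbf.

Cap-side area A_cap = π/4 × (3.15 in)² = 7.793 in^2
Rod-side annular area A_ann = π/4 × (3.15² − 1.98²) = 4.714 in^2
Net thrust = P_cap·A_cap − P_rod·A_ann = 27120 lbf − 2645 lbf

F ≈ 24500 lbf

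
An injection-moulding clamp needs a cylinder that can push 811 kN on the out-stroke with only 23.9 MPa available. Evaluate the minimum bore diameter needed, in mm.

Extension force acts on the full piston face: F = P × (π/4)D².
D = √(4F / (πP)) = √(4 × 811 kN / (π × 23.9 MPa))

D ≈ 208 mm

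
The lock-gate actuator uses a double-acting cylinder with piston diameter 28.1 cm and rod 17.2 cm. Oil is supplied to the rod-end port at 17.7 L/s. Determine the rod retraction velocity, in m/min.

v ≈ 27.4 m/min

Rod-side annular area A_ann = π/4 × (28.1² − 17.2²) = 387.8 cm^2
Flow into the rod-end port fills the annular volume.
v = Q / A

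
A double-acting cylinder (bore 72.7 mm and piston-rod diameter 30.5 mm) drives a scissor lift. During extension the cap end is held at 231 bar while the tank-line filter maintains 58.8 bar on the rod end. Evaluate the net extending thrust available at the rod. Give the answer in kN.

Cap-side area A_cap = π/4 × (72.7 mm)² = 4151 mm^2
Rod-side annular area A_ann = π/4 × (72.7² − 30.5²) = 3420 mm^2
Net thrust = P_cap·A_cap − P_rod·A_ann = 95.89 kN − 20.11 kN

F ≈ 75.8 kN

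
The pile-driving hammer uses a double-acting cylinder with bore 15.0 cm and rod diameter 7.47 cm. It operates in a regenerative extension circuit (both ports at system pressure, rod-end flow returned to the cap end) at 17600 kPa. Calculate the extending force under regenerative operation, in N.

With equal pressure on both faces, forces on the annular region cancel; the net push is pressure × rod cross-section.
Rod cross-section A_rod = π/4 × (7.47 cm)² = 43.83 cm^2
F = P × A_rod

F ≈ 77100 N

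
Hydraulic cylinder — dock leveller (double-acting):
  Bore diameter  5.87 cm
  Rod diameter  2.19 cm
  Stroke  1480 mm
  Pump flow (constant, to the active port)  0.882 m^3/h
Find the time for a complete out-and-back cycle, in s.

Cap-side area A_cap = π/4 × (5.87 cm)² = 27.06 cm^2
Rod-side annular area A_ann = π/4 × (5.87² − 2.19²) = 23.30 cm^2
t_ext = A_cap·L/Q = 16.35 s
t_ret = A_ann·L/Q = 14.07 s
t_cycle = t_ext + t_ret

t ≈ 30.4 s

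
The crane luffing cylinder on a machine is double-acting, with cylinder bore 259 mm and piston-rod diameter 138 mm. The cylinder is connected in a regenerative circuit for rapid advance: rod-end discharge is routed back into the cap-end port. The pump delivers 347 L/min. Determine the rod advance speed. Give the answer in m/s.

v ≈ 0.387 m/s

In regeneration the rod-end outflow joins the pump flow into the cap end, so the net volume the pump must supply per unit advance equals the rod cross-section area.
Rod cross-section A_rod = π/4 × (138 mm)² = 14960 mm^2
v = Q_pump / A_rod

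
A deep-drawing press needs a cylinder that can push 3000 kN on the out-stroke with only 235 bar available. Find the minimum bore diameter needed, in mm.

D ≈ 403 mm

Extension force acts on the full piston face: F = P × (π/4)D².
D = √(4F / (πP)) = √(4 × 3000 kN / (π × 235 bar))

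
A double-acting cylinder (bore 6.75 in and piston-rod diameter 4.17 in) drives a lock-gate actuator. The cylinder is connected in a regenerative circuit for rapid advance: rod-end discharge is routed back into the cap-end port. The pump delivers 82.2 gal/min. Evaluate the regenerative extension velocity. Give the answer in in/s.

v ≈ 23.2 in/s

In regeneration the rod-end outflow joins the pump flow into the cap end, so the net volume the pump must supply per unit advance equals the rod cross-section area.
Rod cross-section A_rod = π/4 × (4.17 in)² = 13.66 in^2
v = Q_pump / A_rod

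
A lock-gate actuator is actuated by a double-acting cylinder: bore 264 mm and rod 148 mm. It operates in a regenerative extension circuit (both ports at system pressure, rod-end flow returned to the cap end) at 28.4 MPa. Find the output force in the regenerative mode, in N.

With equal pressure on both faces, forces on the annular region cancel; the net push is pressure × rod cross-section.
Rod cross-section A_rod = π/4 × (148 mm)² = 17200 mm^2
F = P × A_rod

F ≈ 4.89e5 N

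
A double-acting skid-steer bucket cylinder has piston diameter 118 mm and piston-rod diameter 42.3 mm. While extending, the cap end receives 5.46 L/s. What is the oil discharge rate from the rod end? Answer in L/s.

Q_out ≈ 4.76 L/s

Cap-side area A_cap = π/4 × (118 mm)² = 10940 mm^2
Rod-side annular area A_ann = π/4 × (118² − 42.3²) = 9531 mm^2
Piston speed v = Q_in/A_cap; rod-end outflow Q_out = v × A_ann = Q_in × A_ann/A_cap.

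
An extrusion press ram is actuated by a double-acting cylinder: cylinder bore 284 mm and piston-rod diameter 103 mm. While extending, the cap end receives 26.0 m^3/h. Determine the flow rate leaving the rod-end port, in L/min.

Cap-side area A_cap = π/4 × (284 mm)² = 63350 mm^2
Rod-side annular area A_ann = π/4 × (284² − 103²) = 55010 mm^2
Piston speed v = Q_in/A_cap; rod-end outflow Q_out = v × A_ann = Q_in × A_ann/A_cap.

Q_out ≈ 376 L/min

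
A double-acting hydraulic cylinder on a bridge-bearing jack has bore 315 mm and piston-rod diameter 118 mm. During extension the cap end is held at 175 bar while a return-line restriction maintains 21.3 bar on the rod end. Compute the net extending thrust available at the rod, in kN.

F ≈ 1220 kN

Cap-side area A_cap = π/4 × (315 mm)² = 77930 mm^2
Rod-side annular area A_ann = π/4 × (315² − 118²) = 67000 mm^2
Net thrust = P_cap·A_cap − P_rod·A_ann = 1364 kN − 142.7 kN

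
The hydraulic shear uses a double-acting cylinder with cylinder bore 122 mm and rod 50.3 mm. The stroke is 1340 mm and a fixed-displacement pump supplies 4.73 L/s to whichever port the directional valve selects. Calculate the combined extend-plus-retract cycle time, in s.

Cap-side area A_cap = π/4 × (122 mm)² = 11690 mm^2
Rod-side annular area A_ann = π/4 × (122² − 50.3²) = 9703 mm^2
t_ext = A_cap·L/Q = 3.312 s
t_ret = A_ann·L/Q = 2.749 s
t_cycle = t_ext + t_ret

t ≈ 6.06 s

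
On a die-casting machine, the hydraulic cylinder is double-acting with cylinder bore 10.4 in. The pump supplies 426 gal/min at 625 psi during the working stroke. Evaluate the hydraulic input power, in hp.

W ≈ 155 hp

Hydraulic power = P × Q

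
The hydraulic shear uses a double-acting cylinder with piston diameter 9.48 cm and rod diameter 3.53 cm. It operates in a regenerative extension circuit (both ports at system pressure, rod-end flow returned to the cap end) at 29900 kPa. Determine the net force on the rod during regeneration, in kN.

F ≈ 29.3 kN

With equal pressure on both faces, forces on the annular region cancel; the net push is pressure × rod cross-section.
Rod cross-section A_rod = π/4 × (3.53 cm)² = 9.787 cm^2
F = P × A_rod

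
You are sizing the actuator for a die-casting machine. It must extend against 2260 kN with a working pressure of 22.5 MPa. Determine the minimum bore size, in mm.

Extension force acts on the full piston face: F = P × (π/4)D².
D = √(4F / (πP)) = √(4 × 2260 kN / (π × 22.5 MPa))

D ≈ 358 mm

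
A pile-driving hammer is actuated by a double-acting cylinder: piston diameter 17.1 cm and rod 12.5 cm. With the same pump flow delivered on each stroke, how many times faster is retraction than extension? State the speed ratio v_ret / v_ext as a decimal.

Cap-side area A_cap = π/4 × (17.1 cm)² = 229.7 cm^2
Rod-side annular area A_ann = π/4 × (17.1² − 12.5²) = 106.9 cm^2
For equal Q, v ∝ 1/A, so v_ret/v_ext = A_cap/A_ann.

v_ret/v_ext ≈ 2.15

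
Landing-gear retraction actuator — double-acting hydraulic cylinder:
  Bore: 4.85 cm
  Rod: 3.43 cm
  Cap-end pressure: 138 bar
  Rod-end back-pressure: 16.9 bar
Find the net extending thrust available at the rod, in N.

Cap-side area A_cap = π/4 × (4.85 cm)² = 18.47 cm^2
Rod-side annular area A_ann = π/4 × (4.85² − 3.43²) = 9.234 cm^2
Net thrust = P_cap·A_cap − P_rod·A_ann = 25490 N − 1561 N

F ≈ 23900 N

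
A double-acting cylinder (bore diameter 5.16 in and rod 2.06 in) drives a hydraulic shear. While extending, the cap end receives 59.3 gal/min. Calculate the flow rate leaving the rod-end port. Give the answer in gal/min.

Q_out ≈ 49.8 gal/min

Cap-side area A_cap = π/4 × (5.16 in)² = 20.91 in^2
Rod-side annular area A_ann = π/4 × (5.16² − 2.06²) = 17.58 in^2
Piston speed v = Q_in/A_cap; rod-end outflow Q_out = v × A_ann = Q_in × A_ann/A_cap.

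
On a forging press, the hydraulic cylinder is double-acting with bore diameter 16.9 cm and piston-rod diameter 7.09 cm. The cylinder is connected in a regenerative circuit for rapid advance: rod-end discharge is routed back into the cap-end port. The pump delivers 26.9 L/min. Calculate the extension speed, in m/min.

v ≈ 6.81 m/min

In regeneration the rod-end outflow joins the pump flow into the cap end, so the net volume the pump must supply per unit advance equals the rod cross-section area.
Rod cross-section A_rod = π/4 × (7.09 cm)² = 39.48 cm^2
v = Q_pump / A_rod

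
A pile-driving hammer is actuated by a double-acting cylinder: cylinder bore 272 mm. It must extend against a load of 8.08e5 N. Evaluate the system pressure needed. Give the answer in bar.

P ≈ 139 bar

Cap-side area A_cap = π/4 × (272 mm)² = 58110 mm^2
P = F / A = 8.08e5 N / A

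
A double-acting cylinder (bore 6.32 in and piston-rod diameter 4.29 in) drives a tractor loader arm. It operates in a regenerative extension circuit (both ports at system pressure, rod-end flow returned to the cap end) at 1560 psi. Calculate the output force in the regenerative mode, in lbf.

With equal pressure on both faces, forces on the annular region cancel; the net push is pressure × rod cross-section.
Rod cross-section A_rod = π/4 × (4.29 in)² = 14.45 in^2
F = P × A_rod

F ≈ 22500 lbf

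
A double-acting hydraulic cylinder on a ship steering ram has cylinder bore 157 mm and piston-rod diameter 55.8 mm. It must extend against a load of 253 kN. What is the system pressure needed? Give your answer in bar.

P ≈ 131 bar

Cap-side area A_cap = π/4 × (157 mm)² = 19360 mm^2
P = F / A = 253 kN / A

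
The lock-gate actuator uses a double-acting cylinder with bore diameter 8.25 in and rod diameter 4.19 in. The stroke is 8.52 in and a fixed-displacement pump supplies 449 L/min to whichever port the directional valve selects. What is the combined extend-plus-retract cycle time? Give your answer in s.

t ≈ 1.74 s

Cap-side area A_cap = π/4 × (8.25 in)² = 53.46 in^2
Rod-side annular area A_ann = π/4 × (8.25² − 4.19²) = 39.67 in^2
t_ext = A_cap·L/Q = 0.9973 s
t_ret = A_ann·L/Q = 0.7401 s
t_cycle = t_ext + t_ret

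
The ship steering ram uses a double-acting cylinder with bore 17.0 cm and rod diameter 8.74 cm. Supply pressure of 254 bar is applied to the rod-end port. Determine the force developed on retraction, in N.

F ≈ 4.24e5 N

Rod-side annular area A_ann = π/4 × (17.0² − 8.74²) = 167.0 cm^2
On retraction the pressure acts on the annular area (bore minus rod).
F = P × A_ann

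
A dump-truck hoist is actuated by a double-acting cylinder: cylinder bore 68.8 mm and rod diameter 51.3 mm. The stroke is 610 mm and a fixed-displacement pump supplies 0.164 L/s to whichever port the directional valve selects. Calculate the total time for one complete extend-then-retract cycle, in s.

t ≈ 20.0 s

Cap-side area A_cap = π/4 × (68.8 mm)² = 3718 mm^2
Rod-side annular area A_ann = π/4 × (68.8² − 51.3²) = 1651 mm^2
t_ext = A_cap·L/Q = 13.83 s
t_ret = A_ann·L/Q = 6.140 s
t_cycle = t_ext + t_ret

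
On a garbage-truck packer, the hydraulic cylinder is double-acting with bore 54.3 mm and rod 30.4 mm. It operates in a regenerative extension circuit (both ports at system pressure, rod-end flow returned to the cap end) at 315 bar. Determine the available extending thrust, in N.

With equal pressure on both faces, forces on the annular region cancel; the net push is pressure × rod cross-section.
Rod cross-section A_rod = π/4 × (30.4 mm)² = 725.8 mm^2
F = P × A_rod

F ≈ 22900 N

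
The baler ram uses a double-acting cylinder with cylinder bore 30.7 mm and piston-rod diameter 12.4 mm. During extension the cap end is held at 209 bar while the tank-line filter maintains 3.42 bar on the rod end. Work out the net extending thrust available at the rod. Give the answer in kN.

Cap-side area A_cap = π/4 × (30.7 mm)² = 740.2 mm^2
Rod-side annular area A_ann = π/4 × (30.7² − 12.4²) = 619.5 mm^2
Net thrust = P_cap·A_cap − P_rod·A_ann = 15.47 kN − 0.2119 kN

F ≈ 15.3 kN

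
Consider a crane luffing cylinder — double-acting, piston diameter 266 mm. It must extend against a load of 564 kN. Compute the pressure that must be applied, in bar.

P ≈ 101 bar

Cap-side area A_cap = π/4 × (266 mm)² = 55570 mm^2
P = F / A = 564 kN / A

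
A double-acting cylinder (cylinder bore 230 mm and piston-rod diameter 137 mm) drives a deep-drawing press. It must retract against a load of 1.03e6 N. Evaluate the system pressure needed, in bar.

Rod-side annular area A_ann = π/4 × (230² − 137²) = 26810 mm^2
Retraction: pressure acts on the annular area.
P = F / A = 1.03e6 N / A

P ≈ 384 bar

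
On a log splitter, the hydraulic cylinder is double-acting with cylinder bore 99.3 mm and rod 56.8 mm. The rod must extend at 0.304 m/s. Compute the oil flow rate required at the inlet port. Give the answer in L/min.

Q ≈ 141 L/min

Cap-side area A_cap = π/4 × (99.3 mm)² = 7744 mm^2
Q = A × v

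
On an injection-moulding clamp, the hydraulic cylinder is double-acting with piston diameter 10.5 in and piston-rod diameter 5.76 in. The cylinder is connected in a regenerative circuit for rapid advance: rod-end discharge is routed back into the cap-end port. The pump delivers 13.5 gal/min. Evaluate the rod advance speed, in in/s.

v ≈ 1.99 in/s

In regeneration the rod-end outflow joins the pump flow into the cap end, so the net volume the pump must supply per unit advance equals the rod cross-section area.
Rod cross-section A_rod = π/4 × (5.76 in)² = 26.06 in^2
v = Q_pump / A_rod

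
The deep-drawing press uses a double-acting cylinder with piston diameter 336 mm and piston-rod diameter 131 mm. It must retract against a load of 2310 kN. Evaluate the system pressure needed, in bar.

P ≈ 307 bar

Rod-side annular area A_ann = π/4 × (336² − 131²) = 75190 mm^2
Retraction: pressure acts on the annular area.
P = F / A = 2310 kN / A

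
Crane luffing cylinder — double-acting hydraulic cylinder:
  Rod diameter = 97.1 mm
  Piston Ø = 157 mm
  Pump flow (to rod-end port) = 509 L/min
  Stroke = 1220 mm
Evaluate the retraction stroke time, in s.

t ≈ 1.72 s

Rod-side annular area A_ann = π/4 × (157² − 97.1²) = 11950 mm^2
Swept volume V = A × L; t = V / Q = A·L / Q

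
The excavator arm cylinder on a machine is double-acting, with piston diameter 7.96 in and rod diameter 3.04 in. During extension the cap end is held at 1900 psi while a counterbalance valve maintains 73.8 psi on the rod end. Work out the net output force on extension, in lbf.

Cap-side area A_cap = π/4 × (7.96 in)² = 49.76 in^2
Rod-side annular area A_ann = π/4 × (7.96² − 3.04²) = 42.51 in^2
Net thrust = P_cap·A_cap − P_rod·A_ann = 94550 lbf − 3137 lbf

F ≈ 91400 lbf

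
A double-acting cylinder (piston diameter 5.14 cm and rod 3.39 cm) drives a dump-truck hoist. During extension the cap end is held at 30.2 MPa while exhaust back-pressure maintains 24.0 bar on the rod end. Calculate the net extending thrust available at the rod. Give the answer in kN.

Cap-side area A_cap = π/4 × (5.14 cm)² = 20.75 cm^2
Rod-side annular area A_ann = π/4 × (5.14² − 3.39²) = 11.72 cm^2
Net thrust = P_cap·A_cap − P_rod·A_ann = 62.66 kN − 2.814 kN

F ≈ 59.9 kN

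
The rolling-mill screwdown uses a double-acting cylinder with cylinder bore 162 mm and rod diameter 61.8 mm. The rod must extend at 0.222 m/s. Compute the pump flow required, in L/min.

Cap-side area A_cap = π/4 × (162 mm)² = 20610 mm^2
Q = A × v

Q ≈ 275 L/min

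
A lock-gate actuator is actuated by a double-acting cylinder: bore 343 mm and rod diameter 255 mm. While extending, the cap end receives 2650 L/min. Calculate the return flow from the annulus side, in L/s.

Cap-side area A_cap = π/4 × (343 mm)² = 92400 mm^2
Rod-side annular area A_ann = π/4 × (343² − 255²) = 41330 mm^2
Piston speed v = Q_in/A_cap; rod-end outflow Q_out = v × A_ann = Q_in × A_ann/A_cap.

Q_out ≈ 19.8 L/s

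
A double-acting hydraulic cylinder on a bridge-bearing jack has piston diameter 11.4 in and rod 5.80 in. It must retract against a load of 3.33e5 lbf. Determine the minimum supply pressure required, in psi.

P ≈ 4400 psi

Rod-side annular area A_ann = π/4 × (11.4² − 5.80²) = 75.65 in^2
Retraction: pressure acts on the annular area.
P = F / A = 3.33e5 lbf / A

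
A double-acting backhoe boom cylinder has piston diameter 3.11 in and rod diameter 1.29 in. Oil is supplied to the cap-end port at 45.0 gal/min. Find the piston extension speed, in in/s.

Cap-side area A_cap = π/4 × (3.11 in)² = 7.596 in^2
v = Q / A

v ≈ 22.8 in/s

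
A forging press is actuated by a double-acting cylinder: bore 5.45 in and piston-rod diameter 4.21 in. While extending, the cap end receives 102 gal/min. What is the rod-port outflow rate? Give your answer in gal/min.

Cap-side area A_cap = π/4 × (5.45 in)² = 23.33 in^2
Rod-side annular area A_ann = π/4 × (5.45² − 4.21²) = 9.408 in^2
Piston speed v = Q_in/A_cap; rod-end outflow Q_out = v × A_ann = Q_in × A_ann/A_cap.

Q_out ≈ 41.1 gal/min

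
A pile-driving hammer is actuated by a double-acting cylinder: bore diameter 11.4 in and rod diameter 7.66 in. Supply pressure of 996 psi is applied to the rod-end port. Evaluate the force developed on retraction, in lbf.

Rod-side annular area A_ann = π/4 × (11.4² − 7.66²) = 55.99 in^2
On retraction the pressure acts on the annular area (bore minus rod).
F = P × A_ann

F ≈ 55800 lbf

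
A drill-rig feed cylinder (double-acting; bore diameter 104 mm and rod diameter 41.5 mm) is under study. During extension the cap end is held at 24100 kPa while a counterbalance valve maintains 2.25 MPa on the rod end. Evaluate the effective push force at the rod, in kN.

F ≈ 189 kN

Cap-side area A_cap = π/4 × (104 mm)² = 8495 mm^2
Rod-side annular area A_ann = π/4 × (104² − 41.5²) = 7142 mm^2
Net thrust = P_cap·A_cap − P_rod·A_ann = 204.7 kN − 16.07 kN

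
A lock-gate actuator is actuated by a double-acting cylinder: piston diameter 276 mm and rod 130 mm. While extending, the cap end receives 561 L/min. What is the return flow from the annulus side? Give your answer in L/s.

Q_out ≈ 7.28 L/s

Cap-side area A_cap = π/4 × (276 mm)² = 59830 mm^2
Rod-side annular area A_ann = π/4 × (276² − 130²) = 46560 mm^2
Piston speed v = Q_in/A_cap; rod-end outflow Q_out = v × A_ann = Q_in × A_ann/A_cap.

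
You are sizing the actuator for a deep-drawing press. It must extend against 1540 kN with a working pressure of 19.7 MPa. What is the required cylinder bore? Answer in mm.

D ≈ 315 mm

Extension force acts on the full piston face: F = P × (π/4)D².
D = √(4F / (πP)) = √(4 × 1540 kN / (π × 19.7 MPa))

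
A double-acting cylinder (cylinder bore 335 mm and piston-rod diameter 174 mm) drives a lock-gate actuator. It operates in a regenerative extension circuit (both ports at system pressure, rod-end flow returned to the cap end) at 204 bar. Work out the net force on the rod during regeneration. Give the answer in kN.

F ≈ 485 kN

With equal pressure on both faces, forces on the annular region cancel; the net push is pressure × rod cross-section.
Rod cross-section A_rod = π/4 × (174 mm)² = 23780 mm^2
F = P × A_rod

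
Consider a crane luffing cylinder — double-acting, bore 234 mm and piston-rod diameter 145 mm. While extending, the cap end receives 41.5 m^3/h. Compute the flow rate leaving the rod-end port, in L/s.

Q_out ≈ 7.10 L/s

Cap-side area A_cap = π/4 × (234 mm)² = 43010 mm^2
Rod-side annular area A_ann = π/4 × (234² − 145²) = 26490 mm^2
Piston speed v = Q_in/A_cap; rod-end outflow Q_out = v × A_ann = Q_in × A_ann/A_cap.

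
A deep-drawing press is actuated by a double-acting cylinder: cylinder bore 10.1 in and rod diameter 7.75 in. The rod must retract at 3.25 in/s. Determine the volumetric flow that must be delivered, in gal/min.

Rod-side annular area A_ann = π/4 × (10.1² − 7.75²) = 32.95 in^2
Q = A × v

Q ≈ 27.8 gal/min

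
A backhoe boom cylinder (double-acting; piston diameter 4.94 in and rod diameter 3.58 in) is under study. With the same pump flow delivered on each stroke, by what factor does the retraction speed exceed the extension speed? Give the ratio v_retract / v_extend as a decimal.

Cap-side area A_cap = π/4 × (4.94 in)² = 19.17 in^2
Rod-side annular area A_ann = π/4 × (4.94² − 3.58²) = 9.101 in^2
For equal Q, v ∝ 1/A, so v_ret/v_ext = A_cap/A_ann.

v_ret/v_ext ≈ 2.11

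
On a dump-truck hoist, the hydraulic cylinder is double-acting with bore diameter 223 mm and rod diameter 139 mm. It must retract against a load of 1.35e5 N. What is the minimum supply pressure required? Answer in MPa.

Rod-side annular area A_ann = π/4 × (223² − 139²) = 23880 mm^2
Retraction: pressure acts on the annular area.
P = F / A = 1.35e5 N / A

P ≈ 5.65 MPa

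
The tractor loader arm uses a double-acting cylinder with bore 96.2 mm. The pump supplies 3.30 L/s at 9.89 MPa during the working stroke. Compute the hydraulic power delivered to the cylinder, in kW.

W ≈ 32.6 kW

Hydraulic power = P × Q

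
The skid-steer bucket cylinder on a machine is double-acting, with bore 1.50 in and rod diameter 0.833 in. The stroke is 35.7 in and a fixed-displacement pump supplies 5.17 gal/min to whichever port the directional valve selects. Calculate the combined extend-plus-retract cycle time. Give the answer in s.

Cap-side area A_cap = π/4 × (1.50 in)² = 1.767 in^2
Rod-side annular area A_ann = π/4 × (1.50² − 0.833²) = 1.222 in^2
t_ext = A_cap·L/Q = 3.169 s
t_ret = A_ann·L/Q = 2.192 s
t_cycle = t_ext + t_ret

t ≈ 5.36 s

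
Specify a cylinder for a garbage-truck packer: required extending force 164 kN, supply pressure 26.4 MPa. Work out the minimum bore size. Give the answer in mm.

Extension force acts on the full piston face: F = P × (π/4)D².
D = √(4F / (πP)) = √(4 × 164 kN / (π × 26.4 MPa))

D ≈ 88.9 mm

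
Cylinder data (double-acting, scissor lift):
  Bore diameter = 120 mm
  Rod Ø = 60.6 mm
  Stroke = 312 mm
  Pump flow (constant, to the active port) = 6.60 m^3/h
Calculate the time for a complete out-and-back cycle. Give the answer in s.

t ≈ 3.36 s

Cap-side area A_cap = π/4 × (120 mm)² = 11310 mm^2
Rod-side annular area A_ann = π/4 × (120² − 60.6²) = 8425 mm^2
t_ext = A_cap·L/Q = 1.925 s
t_ret = A_ann·L/Q = 1.434 s
t_cycle = t_ext + t_ret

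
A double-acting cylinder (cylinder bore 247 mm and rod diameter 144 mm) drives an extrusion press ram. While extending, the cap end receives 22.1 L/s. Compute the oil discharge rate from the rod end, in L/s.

Q_out ≈ 14.6 L/s

Cap-side area A_cap = π/4 × (247 mm)² = 47920 mm^2
Rod-side annular area A_ann = π/4 × (247² − 144²) = 31630 mm^2
Piston speed v = Q_in/A_cap; rod-end outflow Q_out = v × A_ann = Q_in × A_ann/A_cap.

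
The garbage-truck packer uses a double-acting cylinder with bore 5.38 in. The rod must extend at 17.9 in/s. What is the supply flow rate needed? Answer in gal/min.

Cap-side area A_cap = π/4 × (5.38 in)² = 22.73 in^2
Q = A × v

Q ≈ 106 gal/min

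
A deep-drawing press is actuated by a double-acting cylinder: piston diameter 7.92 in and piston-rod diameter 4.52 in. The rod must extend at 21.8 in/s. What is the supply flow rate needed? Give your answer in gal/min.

Q ≈ 279 gal/min

Cap-side area A_cap = π/4 × (7.92 in)² = 49.27 in^2
Q = A × v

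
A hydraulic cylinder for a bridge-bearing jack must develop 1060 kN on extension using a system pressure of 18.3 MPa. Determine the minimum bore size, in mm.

D ≈ 272 mm

Extension force acts on the full piston face: F = P × (π/4)D².
D = √(4F / (πP)) = √(4 × 1060 kN / (π × 18.3 MPa))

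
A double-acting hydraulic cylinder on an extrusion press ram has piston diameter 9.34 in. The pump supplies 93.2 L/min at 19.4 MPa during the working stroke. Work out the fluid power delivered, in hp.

Hydraulic power = P × Q

W ≈ 40.4 hp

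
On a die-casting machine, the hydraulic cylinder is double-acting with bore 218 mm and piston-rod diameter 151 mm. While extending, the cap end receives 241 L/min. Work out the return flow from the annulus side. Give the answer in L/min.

Cap-side area A_cap = π/4 × (218 mm)² = 37330 mm^2
Rod-side annular area A_ann = π/4 × (218² − 151²) = 19420 mm^2
Piston speed v = Q_in/A_cap; rod-end outflow Q_out = v × A_ann = Q_in × A_ann/A_cap.

Q_out ≈ 125 L/min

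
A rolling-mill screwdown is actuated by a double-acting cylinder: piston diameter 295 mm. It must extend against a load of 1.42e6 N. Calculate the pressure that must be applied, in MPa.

P ≈ 20.8 MPa

Cap-side area A_cap = π/4 × (295 mm)² = 68350 mm^2
P = F / A = 1.42e6 N / A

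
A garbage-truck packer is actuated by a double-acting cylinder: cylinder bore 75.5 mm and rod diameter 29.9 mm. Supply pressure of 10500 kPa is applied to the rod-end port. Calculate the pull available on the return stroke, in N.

Rod-side annular area A_ann = π/4 × (75.5² − 29.9²) = 3775 mm^2
On retraction the pressure acts on the annular area (bore minus rod).
F = P × A_ann

F ≈ 39600 N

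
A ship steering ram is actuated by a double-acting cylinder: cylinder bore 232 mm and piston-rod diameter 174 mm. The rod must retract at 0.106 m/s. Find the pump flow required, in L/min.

Q ≈ 118 L/min

Rod-side annular area A_ann = π/4 × (232² − 174²) = 18490 mm^2
Q = A × v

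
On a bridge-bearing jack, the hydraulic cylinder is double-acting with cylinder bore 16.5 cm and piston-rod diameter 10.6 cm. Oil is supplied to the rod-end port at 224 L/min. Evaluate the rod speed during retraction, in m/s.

Rod-side annular area A_ann = π/4 × (16.5² − 10.6²) = 125.6 cm^2
Flow into the rod-end port fills the annular volume.
v = Q / A

v ≈ 0.297 m/s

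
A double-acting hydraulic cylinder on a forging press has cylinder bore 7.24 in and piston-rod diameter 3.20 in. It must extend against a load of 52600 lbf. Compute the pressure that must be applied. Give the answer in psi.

P ≈ 1280 psi

Cap-side area A_cap = π/4 × (7.24 in)² = 41.17 in^2
P = F / A = 52600 lbf / A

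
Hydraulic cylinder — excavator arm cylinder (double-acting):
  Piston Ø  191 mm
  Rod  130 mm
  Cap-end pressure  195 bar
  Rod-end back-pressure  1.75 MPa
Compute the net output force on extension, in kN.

Cap-side area A_cap = π/4 × (191 mm)² = 28650 mm^2
Rod-side annular area A_ann = π/4 × (191² − 130²) = 15380 mm^2
Net thrust = P_cap·A_cap − P_rod·A_ann = 558.7 kN − 26.91 kN

F ≈ 532 kN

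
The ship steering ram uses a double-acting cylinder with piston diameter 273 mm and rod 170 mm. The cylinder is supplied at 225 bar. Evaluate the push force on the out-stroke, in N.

F ≈ 1.32e6 N

Cap-side area A_cap = π/4 × (273 mm)² = 58530 mm^2
F = P × A_cap = 225 bar × A_cap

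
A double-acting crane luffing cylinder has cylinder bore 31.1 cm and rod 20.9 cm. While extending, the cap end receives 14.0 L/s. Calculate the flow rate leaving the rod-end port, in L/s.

Cap-side area A_cap = π/4 × (31.1 cm)² = 759.6 cm^2
Rod-side annular area A_ann = π/4 × (31.1² − 20.9²) = 416.6 cm^2
Piston speed v = Q_in/A_cap; rod-end outflow Q_out = v × A_ann = Q_in × A_ann/A_cap.

Q_out ≈ 7.68 L/s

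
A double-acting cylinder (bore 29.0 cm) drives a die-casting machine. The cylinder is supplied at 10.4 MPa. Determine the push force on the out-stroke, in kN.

F ≈ 687 kN

Cap-side area A_cap = π/4 × (29.0 cm)² = 660.5 cm^2
F = P × A_cap = 10.4 MPa × A_cap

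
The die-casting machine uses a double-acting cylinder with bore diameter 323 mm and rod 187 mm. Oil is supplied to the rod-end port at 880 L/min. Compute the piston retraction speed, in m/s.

Rod-side annular area A_ann = π/4 × (323² − 187²) = 54480 mm^2
Flow into the rod-end port fills the annular volume.
v = Q / A

v ≈ 0.269 m/s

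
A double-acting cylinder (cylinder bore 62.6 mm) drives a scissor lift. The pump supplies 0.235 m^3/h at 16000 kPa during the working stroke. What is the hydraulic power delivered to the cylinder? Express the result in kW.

W ≈ 1.04 kW

Hydraulic power = P × Q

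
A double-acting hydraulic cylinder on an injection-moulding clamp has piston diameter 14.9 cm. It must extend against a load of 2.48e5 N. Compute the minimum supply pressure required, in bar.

Cap-side area A_cap = π/4 × (14.9 cm)² = 174.4 cm^2
P = F / A = 2.48e5 N / A

P ≈ 142 bar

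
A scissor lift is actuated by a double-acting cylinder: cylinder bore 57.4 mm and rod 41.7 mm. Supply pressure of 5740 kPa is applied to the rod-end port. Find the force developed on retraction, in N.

F ≈ 7010 N

Rod-side annular area A_ann = π/4 × (57.4² − 41.7²) = 1222 mm^2
On retraction the pressure acts on the annular area (bore minus rod).
F = P × A_ann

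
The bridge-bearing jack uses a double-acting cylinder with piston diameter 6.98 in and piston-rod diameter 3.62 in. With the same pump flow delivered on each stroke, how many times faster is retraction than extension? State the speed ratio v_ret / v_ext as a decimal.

v_ret/v_ext ≈ 1.37

Cap-side area A_cap = π/4 × (6.98 in)² = 38.26 in^2
Rod-side annular area A_ann = π/4 × (6.98² − 3.62²) = 27.97 in^2
For equal Q, v ∝ 1/A, so v_ret/v_ext = A_cap/A_ann.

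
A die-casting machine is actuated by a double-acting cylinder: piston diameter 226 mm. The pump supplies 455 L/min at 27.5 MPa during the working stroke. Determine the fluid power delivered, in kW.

Hydraulic power = P × Q

W ≈ 209 kW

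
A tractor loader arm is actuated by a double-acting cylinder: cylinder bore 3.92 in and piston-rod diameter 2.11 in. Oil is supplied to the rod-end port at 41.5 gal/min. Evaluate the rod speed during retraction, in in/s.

Rod-side annular area A_ann = π/4 × (3.92² − 2.11²) = 8.572 in^2
Flow into the rod-end port fills the annular volume.
v = Q / A

v ≈ 18.6 in/s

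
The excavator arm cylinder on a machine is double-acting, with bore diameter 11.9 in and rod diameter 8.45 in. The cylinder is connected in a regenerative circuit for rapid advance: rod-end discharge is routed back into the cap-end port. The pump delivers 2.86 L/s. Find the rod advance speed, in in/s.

v ≈ 3.11 in/s

In regeneration the rod-end outflow joins the pump flow into the cap end, so the net volume the pump must supply per unit advance equals the rod cross-section area.
Rod cross-section A_rod = π/4 × (8.45 in)² = 56.08 in^2
v = Q_pump / A_rod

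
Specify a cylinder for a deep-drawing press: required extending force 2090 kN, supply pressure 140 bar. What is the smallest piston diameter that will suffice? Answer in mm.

Extension force acts on the full piston face: F = P × (π/4)D².
D = √(4F / (πP)) = √(4 × 2090 kN / (π × 140 bar))

D ≈ 436 mm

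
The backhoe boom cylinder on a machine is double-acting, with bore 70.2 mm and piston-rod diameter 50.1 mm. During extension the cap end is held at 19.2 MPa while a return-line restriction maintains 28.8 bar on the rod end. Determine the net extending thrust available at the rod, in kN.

F ≈ 68.8 kN

Cap-side area A_cap = π/4 × (70.2 mm)² = 3870 mm^2
Rod-side annular area A_ann = π/4 × (70.2² − 50.1²) = 1899 mm^2
Net thrust = P_cap·A_cap − P_rod·A_ann = 74.31 kN − 5.469 kN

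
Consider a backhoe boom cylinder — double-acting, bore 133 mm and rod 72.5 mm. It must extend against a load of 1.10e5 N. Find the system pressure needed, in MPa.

P ≈ 7.92 MPa

Cap-side area A_cap = π/4 × (133 mm)² = 13890 mm^2
P = F / A = 1.10e5 N / A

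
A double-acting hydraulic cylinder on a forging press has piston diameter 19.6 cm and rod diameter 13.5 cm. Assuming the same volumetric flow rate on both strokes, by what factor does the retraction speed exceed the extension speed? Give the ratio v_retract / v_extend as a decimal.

v_ret/v_ext ≈ 1.90

Cap-side area A_cap = π/4 × (19.6 cm)² = 301.7 cm^2
Rod-side annular area A_ann = π/4 × (19.6² − 13.5²) = 158.6 cm^2
For equal Q, v ∝ 1/A, so v_ret/v_ext = A_cap/A_ann.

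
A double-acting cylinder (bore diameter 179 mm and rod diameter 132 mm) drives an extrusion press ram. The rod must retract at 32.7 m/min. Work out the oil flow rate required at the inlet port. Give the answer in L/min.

Rod-side annular area A_ann = π/4 × (179² − 132²) = 11480 mm^2
Q = A × v

Q ≈ 375 L/min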